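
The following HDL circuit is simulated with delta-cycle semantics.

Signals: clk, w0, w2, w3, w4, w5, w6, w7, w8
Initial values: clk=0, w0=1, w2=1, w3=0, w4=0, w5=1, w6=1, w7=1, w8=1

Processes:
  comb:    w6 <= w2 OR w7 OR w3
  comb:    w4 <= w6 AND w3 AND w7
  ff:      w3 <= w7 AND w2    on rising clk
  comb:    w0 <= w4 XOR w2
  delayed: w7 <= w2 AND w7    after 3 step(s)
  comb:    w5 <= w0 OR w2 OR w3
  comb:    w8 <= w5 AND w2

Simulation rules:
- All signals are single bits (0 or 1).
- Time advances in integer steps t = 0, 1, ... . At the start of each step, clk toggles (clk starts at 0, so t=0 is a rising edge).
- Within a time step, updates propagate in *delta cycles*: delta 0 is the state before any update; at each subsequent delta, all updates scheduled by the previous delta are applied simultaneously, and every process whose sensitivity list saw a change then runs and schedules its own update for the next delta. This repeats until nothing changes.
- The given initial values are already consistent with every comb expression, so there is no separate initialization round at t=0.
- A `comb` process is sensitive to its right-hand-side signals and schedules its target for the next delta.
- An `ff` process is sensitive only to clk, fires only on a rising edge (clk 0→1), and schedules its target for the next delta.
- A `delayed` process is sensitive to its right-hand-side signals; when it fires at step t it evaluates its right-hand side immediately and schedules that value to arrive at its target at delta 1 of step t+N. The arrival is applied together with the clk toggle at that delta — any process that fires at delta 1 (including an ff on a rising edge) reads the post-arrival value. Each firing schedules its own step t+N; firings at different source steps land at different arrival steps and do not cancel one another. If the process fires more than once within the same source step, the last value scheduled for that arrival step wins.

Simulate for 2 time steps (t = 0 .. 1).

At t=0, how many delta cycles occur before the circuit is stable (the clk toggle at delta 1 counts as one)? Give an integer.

t0.Δ0 w3=0 w4=0 w0=1 w5=1 w2=1 clk=0 w8=1 w7=1 w6=1
t0.Δ1 w3=0 w4=0 w0=1 w5=1 w2=1 clk=1 w8=1 w7=1 w6=1
t0.Δ2 w3=1 w4=0 w0=1 w5=1 w2=1 clk=1 w8=1 w7=1 w6=1
t0.Δ3 w3=1 w4=1 w0=1 w5=1 w2=1 clk=1 w8=1 w7=1 w6=1
t0.Δ4 w3=1 w4=1 w0=0 w5=1 w2=1 clk=1 w8=1 w7=1 w6=1
t1.Δ0 w3=1 w4=1 w0=0 w5=1 w2=1 clk=1 w8=1 w7=1 w6=1
t1.Δ1 w3=1 w4=1 w0=0 w5=1 w2=1 clk=0 w8=1 w7=1 w6=1

4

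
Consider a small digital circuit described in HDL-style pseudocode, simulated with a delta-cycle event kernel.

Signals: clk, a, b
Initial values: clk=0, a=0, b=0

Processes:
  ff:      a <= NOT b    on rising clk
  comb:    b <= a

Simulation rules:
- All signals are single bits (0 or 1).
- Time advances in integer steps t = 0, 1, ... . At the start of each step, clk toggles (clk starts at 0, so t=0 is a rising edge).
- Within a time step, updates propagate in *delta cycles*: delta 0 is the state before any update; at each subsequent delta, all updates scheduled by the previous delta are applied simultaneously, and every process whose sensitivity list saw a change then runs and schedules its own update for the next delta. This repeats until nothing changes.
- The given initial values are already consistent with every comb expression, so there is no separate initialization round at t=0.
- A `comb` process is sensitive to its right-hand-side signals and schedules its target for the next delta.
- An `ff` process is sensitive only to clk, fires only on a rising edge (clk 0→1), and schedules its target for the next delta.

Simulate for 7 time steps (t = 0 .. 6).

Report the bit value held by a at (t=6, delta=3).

0

t0.Δ0 clk=0 b=0 a=0
t0.Δ1 clk=1 b=0 a=0
t0.Δ2 clk=1 b=0 a=1
t0.Δ3 clk=1 b=1 a=1
t1.Δ0 clk=1 b=1 a=1
t1.Δ1 clk=0 b=1 a=1
t2.Δ0 clk=0 b=1 a=1
t2.Δ1 clk=1 b=1 a=1
t2.Δ2 clk=1 b=1 a=0
t2.Δ3 clk=1 b=0 a=0
t3.Δ0 clk=1 b=0 a=0
t3.Δ1 clk=0 b=0 a=0
t4.Δ0 clk=0 b=0 a=0
t4.Δ1 clk=1 b=0 a=0
t4.Δ2 clk=1 b=0 a=1
t4.Δ3 clk=1 b=1 a=1
t5.Δ0 clk=1 b=1 a=1
t5.Δ1 clk=0 b=1 a=1
t6.Δ0 clk=0 b=1 a=1
t6.Δ1 clk=1 b=1 a=1
t6.Δ2 clk=1 b=1 a=0
t6.Δ3 clk=1 b=0 a=0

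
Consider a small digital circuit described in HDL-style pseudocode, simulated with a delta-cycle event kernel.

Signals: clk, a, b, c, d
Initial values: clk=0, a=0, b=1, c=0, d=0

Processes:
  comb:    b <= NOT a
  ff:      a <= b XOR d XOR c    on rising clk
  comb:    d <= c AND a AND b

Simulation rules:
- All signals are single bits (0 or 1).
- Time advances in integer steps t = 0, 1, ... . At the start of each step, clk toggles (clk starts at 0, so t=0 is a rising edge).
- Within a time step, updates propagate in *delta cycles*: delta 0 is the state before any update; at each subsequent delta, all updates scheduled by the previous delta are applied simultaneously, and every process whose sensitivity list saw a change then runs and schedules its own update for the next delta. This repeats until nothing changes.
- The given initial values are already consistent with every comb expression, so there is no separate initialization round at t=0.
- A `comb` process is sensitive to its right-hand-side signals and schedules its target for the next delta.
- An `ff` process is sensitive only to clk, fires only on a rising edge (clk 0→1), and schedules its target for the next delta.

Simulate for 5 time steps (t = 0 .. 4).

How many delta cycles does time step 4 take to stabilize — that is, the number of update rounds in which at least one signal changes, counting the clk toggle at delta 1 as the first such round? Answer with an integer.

3

t=0 Δ0: clk=0 b=1 c=0 a=0 d=0
  Δ1: clk:0→1
  Δ2: a:0→1
  Δ3: b:1→0
  (3Δ to stable)
t=1 Δ0: clk=1 b=0 c=0 a=1 d=0
  Δ1: clk:1→0
  (1Δ to stable)
t=2 Δ0: clk=0 b=0 c=0 a=1 d=0
  Δ1: clk:0→1
  Δ2: a:1→0
  Δ3: b:0→1
  (3Δ to stable)
t=3 Δ0: clk=1 b=1 c=0 a=0 d=0
  Δ1: clk:1→0
  (1Δ to stable)
t=4 Δ0: clk=0 b=1 c=0 a=0 d=0
  Δ1: clk:0→1
  Δ2: a:0→1
  Δ3: b:1→0
  (3Δ to stable)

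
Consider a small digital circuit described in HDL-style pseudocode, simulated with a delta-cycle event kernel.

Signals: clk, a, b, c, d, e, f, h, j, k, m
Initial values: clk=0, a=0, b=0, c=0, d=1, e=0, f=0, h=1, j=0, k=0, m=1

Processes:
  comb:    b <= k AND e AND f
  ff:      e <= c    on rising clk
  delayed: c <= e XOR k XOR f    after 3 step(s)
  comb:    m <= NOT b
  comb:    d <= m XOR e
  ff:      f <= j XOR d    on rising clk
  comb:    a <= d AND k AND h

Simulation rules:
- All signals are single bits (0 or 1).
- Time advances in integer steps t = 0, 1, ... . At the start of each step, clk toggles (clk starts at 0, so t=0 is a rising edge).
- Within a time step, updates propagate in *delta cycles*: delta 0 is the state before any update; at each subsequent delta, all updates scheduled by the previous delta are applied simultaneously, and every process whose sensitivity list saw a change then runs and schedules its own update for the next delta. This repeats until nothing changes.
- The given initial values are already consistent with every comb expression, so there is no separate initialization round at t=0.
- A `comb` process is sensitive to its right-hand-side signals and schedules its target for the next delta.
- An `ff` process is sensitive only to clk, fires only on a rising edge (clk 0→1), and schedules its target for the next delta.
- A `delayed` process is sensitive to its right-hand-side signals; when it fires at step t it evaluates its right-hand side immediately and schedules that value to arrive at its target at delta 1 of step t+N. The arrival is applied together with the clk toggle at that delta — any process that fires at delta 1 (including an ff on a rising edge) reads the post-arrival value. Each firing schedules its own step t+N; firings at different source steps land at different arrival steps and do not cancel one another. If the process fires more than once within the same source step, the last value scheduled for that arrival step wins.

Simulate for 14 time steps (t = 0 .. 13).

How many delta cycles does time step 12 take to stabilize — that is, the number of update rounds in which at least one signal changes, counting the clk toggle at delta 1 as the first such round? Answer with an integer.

t=0 Δ0: c=0 f=0 j=0 h=1 m=1 k=0 a=0 clk=0 b=0 e=0 d=1
  Δ1: clk:0→1
  Δ2: f:0→1
  (2Δ to stable)
t=1 Δ0: c=0 f=1 j=0 h=1 m=1 k=0 a=0 clk=1 b=0 e=0 d=1
  Δ1: clk:1→0
  (1Δ to stable)
t=2 Δ0: c=0 f=1 j=0 h=1 m=1 k=0 a=0 clk=0 b=0 e=0 d=1
  Δ1: clk:0→1
  (1Δ to stable)
t=3 Δ0: c=0 f=1 j=0 h=1 m=1 k=0 a=0 clk=1 b=0 e=0 d=1
  Δ1: c:0→1, clk:1→0
  (1Δ to stable)
t=4 Δ0: c=1 f=1 j=0 h=1 m=1 k=0 a=0 clk=0 b=0 e=0 d=1
  Δ1: clk:0→1
  Δ2: e:0→1
  Δ3: d:1→0
  (3Δ to stable)
t=5 Δ0: c=1 f=1 j=0 h=1 m=1 k=0 a=0 clk=1 b=0 e=1 d=0
  Δ1: clk:1→0
  (1Δ to stable)
t=6 Δ0: c=1 f=1 j=0 h=1 m=1 k=0 a=0 clk=0 b=0 e=1 d=0
  Δ1: clk:0→1
  Δ2: f:1→0
  (2Δ to stable)
t=7 Δ0: c=1 f=0 j=0 h=1 m=1 k=0 a=0 clk=1 b=0 e=1 d=0
  Δ1: c:1→0, clk:1→0
  (1Δ to stable)
t=8 Δ0: c=0 f=0 j=0 h=1 m=1 k=0 a=0 clk=0 b=0 e=1 d=0
  Δ1: clk:0→1
  Δ2: e:1→0
  Δ3: d:0→1
  (3Δ to stable)
t=9 Δ0: c=0 f=0 j=0 h=1 m=1 k=0 a=0 clk=1 b=0 e=0 d=1
  Δ1: c:0→1, clk:1→0
  (1Δ to stable)
t=10 Δ0: c=1 f=0 j=0 h=1 m=1 k=0 a=0 clk=0 b=0 e=0 d=1
  Δ1: clk:0→1
  Δ2: f:0→1, e:0→1
  Δ3: d:1→0
  (3Δ to stable)
t=11 Δ0: c=1 f=1 j=0 h=1 m=1 k=0 a=0 clk=1 b=0 e=1 d=0
  Δ1: c:1→0, clk:1→0
  (1Δ to stable)
t=12 Δ0: c=0 f=1 j=0 h=1 m=1 k=0 a=0 clk=0 b=0 e=1 d=0
  Δ1: clk:0→1
  Δ2: f:1→0, e:1→0
  Δ3: d:0→1
  (3Δ to stable)
t=13 Δ0: c=0 f=0 j=0 h=1 m=1 k=0 a=0 clk=1 b=0 e=0 d=1
  Δ1: clk:1→0
  (1Δ to stable)

3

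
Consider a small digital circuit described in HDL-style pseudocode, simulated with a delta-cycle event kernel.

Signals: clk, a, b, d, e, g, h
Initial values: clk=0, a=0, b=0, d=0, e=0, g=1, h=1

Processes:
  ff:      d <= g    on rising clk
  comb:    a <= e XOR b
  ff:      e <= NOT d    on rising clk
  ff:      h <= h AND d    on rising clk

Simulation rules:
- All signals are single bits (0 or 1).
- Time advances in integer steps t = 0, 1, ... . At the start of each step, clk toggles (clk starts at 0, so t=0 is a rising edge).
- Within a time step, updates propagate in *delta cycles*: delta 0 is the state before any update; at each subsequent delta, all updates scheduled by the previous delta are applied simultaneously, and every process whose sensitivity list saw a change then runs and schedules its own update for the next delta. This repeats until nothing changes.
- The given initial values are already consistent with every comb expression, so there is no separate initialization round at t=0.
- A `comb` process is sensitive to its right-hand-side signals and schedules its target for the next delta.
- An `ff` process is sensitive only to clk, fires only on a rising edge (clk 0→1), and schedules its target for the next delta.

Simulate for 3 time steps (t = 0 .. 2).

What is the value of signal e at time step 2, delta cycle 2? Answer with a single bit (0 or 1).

0

t0.Δ0 clk=0 d=0 g=1 a=0 e=0 b=0 h=1
t0.Δ1 clk=1 d=0 g=1 a=0 e=0 b=0 h=1
t0.Δ2 clk=1 d=1 g=1 a=0 e=1 b=0 h=0
t0.Δ3 clk=1 d=1 g=1 a=1 e=1 b=0 h=0
t1.Δ0 clk=1 d=1 g=1 a=1 e=1 b=0 h=0
t1.Δ1 clk=0 d=1 g=1 a=1 e=1 b=0 h=0
t2.Δ0 clk=0 d=1 g=1 a=1 e=1 b=0 h=0
t2.Δ1 clk=1 d=1 g=1 a=1 e=1 b=0 h=0
t2.Δ2 clk=1 d=1 g=1 a=1 e=0 b=0 h=0
t2.Δ3 clk=1 d=1 g=1 a=0 e=0 b=0 h=0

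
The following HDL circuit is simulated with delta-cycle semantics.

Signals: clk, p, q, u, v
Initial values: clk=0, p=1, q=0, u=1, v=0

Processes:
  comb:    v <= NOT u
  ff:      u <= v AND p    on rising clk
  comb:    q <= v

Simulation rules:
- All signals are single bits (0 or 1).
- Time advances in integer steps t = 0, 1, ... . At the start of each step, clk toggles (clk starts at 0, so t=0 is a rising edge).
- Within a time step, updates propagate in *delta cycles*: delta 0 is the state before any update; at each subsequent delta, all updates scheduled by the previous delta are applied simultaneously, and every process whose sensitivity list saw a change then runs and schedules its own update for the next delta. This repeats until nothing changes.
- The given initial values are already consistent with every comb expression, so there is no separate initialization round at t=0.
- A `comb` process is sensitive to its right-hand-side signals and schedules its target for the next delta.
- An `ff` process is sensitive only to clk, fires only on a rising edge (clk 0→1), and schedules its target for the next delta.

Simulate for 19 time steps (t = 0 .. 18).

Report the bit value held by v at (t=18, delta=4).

0

t0.Δ0 p=1 clk=0 q=0 u=1 v=0
t0.Δ1 p=1 clk=1 q=0 u=1 v=0
t0.Δ2 p=1 clk=1 q=0 u=0 v=0
t0.Δ3 p=1 clk=1 q=0 u=0 v=1
t0.Δ4 p=1 clk=1 q=1 u=0 v=1
t1.Δ0 p=1 clk=1 q=1 u=0 v=1
t1.Δ1 p=1 clk=0 q=1 u=0 v=1
t2.Δ0 p=1 clk=0 q=1 u=0 v=1
t2.Δ1 p=1 clk=1 q=1 u=0 v=1
t2.Δ2 p=1 clk=1 q=1 u=1 v=1
t2.Δ3 p=1 clk=1 q=1 u=1 v=0
t2.Δ4 p=1 clk=1 q=0 u=1 v=0
t3.Δ0 p=1 clk=1 q=0 u=1 v=0
t3.Δ1 p=1 clk=0 q=0 u=1 v=0
t4.Δ0 p=1 clk=0 q=0 u=1 v=0
t4.Δ1 p=1 clk=1 q=0 u=1 v=0
t4.Δ2 p=1 clk=1 q=0 u=0 v=0
t4.Δ3 p=1 clk=1 q=0 u=0 v=1
t4.Δ4 p=1 clk=1 q=1 u=0 v=1
t5.Δ0 p=1 clk=1 q=1 u=0 v=1
t5.Δ1 p=1 clk=0 q=1 u=0 v=1
t6.Δ0 p=1 clk=0 q=1 u=0 v=1
t6.Δ1 p=1 clk=1 q=1 u=0 v=1
t6.Δ2 p=1 clk=1 q=1 u=1 v=1
t6.Δ3 p=1 clk=1 q=1 u=1 v=0
t6.Δ4 p=1 clk=1 q=0 u=1 v=0
t7.Δ0 p=1 clk=1 q=0 u=1 v=0
t7.Δ1 p=1 clk=0 q=0 u=1 v=0
t8.Δ0 p=1 clk=0 q=0 u=1 v=0
t8.Δ1 p=1 clk=1 q=0 u=1 v=0
t8.Δ2 p=1 clk=1 q=0 u=0 v=0
t8.Δ3 p=1 clk=1 q=0 u=0 v=1
t8.Δ4 p=1 clk=1 q=1 u=0 v=1
t9.Δ0 p=1 clk=1 q=1 u=0 v=1
t9.Δ1 p=1 clk=0 q=1 u=0 v=1
t10.Δ0 p=1 clk=0 q=1 u=0 v=1
t10.Δ1 p=1 clk=1 q=1 u=0 v=1
t10.Δ2 p=1 clk=1 q=1 u=1 v=1
t10.Δ3 p=1 clk=1 q=1 u=1 v=0
t10.Δ4 p=1 clk=1 q=0 u=1 v=0
t11.Δ0 p=1 clk=1 q=0 u=1 v=0
t11.Δ1 p=1 clk=0 q=0 u=1 v=0
t12.Δ0 p=1 clk=0 q=0 u=1 v=0
t12.Δ1 p=1 clk=1 q=0 u=1 v=0
t12.Δ2 p=1 clk=1 q=0 u=0 v=0
t12.Δ3 p=1 clk=1 q=0 u=0 v=1
t12.Δ4 p=1 clk=1 q=1 u=0 v=1
t13.Δ0 p=1 clk=1 q=1 u=0 v=1
t13.Δ1 p=1 clk=0 q=1 u=0 v=1
t14.Δ0 p=1 clk=0 q=1 u=0 v=1
t14.Δ1 p=1 clk=1 q=1 u=0 v=1
t14.Δ2 p=1 clk=1 q=1 u=1 v=1
t14.Δ3 p=1 clk=1 q=1 u=1 v=0
t14.Δ4 p=1 clk=1 q=0 u=1 v=0
t15.Δ0 p=1 clk=1 q=0 u=1 v=0
t15.Δ1 p=1 clk=0 q=0 u=1 v=0
t16.Δ0 p=1 clk=0 q=0 u=1 v=0
t16.Δ1 p=1 clk=1 q=0 u=1 v=0
t16.Δ2 p=1 clk=1 q=0 u=0 v=0
t16.Δ3 p=1 clk=1 q=0 u=0 v=1
t16.Δ4 p=1 clk=1 q=1 u=0 v=1
t17.Δ0 p=1 clk=1 q=1 u=0 v=1
t17.Δ1 p=1 clk=0 q=1 u=0 v=1
t18.Δ0 p=1 clk=0 q=1 u=0 v=1
t18.Δ1 p=1 clk=1 q=1 u=0 v=1
t18.Δ2 p=1 clk=1 q=1 u=1 v=1
t18.Δ3 p=1 clk=1 q=1 u=1 v=0
t18.Δ4 p=1 clk=1 q=0 u=1 v=0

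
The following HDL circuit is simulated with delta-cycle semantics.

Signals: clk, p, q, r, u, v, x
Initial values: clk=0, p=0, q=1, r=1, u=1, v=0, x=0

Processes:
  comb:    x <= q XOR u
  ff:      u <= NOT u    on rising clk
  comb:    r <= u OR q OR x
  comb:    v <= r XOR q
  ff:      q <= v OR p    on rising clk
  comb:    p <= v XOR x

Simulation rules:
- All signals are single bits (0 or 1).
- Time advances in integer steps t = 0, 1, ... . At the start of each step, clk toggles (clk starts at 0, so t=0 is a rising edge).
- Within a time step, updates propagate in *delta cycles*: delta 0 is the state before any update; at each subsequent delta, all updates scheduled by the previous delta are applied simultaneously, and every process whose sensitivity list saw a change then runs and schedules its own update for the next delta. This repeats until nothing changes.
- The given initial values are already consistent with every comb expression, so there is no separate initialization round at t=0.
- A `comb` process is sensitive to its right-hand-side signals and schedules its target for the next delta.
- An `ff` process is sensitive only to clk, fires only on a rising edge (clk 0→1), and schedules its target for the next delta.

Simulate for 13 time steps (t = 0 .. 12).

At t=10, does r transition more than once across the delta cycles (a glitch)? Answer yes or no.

[bits: v,clk,p,q,u,r,x]
t=0: Δ0=0001110 Δ1=0101110 Δ2=0100010 Δ3=1100000 Δ4=0110000 Δ5=0100000 | 5Δ
t=1: Δ0=0100000 Δ1=0000000 | 1Δ
t=2: Δ0=0000000 Δ1=0100000 Δ2=0100100 Δ3=0100111 Δ4=1110111 Δ5=1100111 | 5Δ
t=3: Δ0=1100111 Δ1=1000111 | 1Δ
t=4: Δ0=1000111 Δ1=1100111 Δ2=1101011 Δ3=0101011 Δ4=0111011 | 4Δ
t=5: Δ0=0111011 Δ1=0011011 | 1Δ
t=6: Δ0=0011011 Δ1=0111011 Δ2=0111111 Δ3=0111110 Δ4=0101110 | 4Δ
t=7: Δ0=0101110 Δ1=0001110 | 1Δ
t=8: Δ0=0001110 Δ1=0101110 Δ2=0100010 Δ3=1100000 Δ4=0110000 Δ5=0100000 | 5Δ
t=9: Δ0=0100000 Δ1=0000000 | 1Δ
t=10: Δ0=0000000 Δ1=0100000 Δ2=0100100 Δ3=0100111 Δ4=1110111 Δ5=1100111 | 5Δ
t=11: Δ0=1100111 Δ1=1000111 | 1Δ
t=12: Δ0=1000111 Δ1=1100111 Δ2=1101011 Δ3=0101011 Δ4=0111011 | 4Δ

no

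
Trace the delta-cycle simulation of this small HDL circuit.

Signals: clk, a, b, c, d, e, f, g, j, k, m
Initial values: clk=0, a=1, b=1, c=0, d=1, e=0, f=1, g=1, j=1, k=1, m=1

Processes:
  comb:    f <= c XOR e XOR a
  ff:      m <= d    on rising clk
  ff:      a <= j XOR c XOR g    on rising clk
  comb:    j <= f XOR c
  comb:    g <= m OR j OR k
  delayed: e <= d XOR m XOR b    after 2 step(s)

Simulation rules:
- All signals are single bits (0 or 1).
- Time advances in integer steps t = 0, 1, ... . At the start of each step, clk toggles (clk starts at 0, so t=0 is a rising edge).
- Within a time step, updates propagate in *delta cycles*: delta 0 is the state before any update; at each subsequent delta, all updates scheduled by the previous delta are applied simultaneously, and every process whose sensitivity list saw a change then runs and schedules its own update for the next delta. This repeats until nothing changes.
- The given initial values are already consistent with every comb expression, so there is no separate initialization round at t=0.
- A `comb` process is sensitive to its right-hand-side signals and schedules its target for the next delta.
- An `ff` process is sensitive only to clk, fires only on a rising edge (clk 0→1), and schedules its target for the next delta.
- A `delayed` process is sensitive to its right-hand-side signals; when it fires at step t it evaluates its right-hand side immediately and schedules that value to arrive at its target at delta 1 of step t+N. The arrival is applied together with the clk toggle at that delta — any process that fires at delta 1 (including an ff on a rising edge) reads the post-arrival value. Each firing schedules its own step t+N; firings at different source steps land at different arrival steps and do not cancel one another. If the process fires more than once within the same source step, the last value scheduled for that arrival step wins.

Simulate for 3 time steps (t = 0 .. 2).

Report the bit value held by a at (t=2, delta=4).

t=0 Δ0: f=1 a=1 clk=0 e=0 m=1 d=1 c=0 k=1 g=1 j=1 b=1
  Δ1: clk:0→1
  Δ2: a:1→0
  Δ3: f:1→0
  Δ4: j:1→0
  (4Δ to stable)
t=1 Δ0: f=0 a=0 clk=1 e=0 m=1 d=1 c=0 k=1 g=1 j=0 b=1
  Δ1: clk:1→0
  (1Δ to stable)
t=2 Δ0: f=0 a=0 clk=0 e=0 m=1 d=1 c=0 k=1 g=1 j=0 b=1
  Δ1: clk:0→1
  Δ2: a:0→1
  Δ3: f:0→1
  Δ4: j:0→1
  (4Δ to stable)

1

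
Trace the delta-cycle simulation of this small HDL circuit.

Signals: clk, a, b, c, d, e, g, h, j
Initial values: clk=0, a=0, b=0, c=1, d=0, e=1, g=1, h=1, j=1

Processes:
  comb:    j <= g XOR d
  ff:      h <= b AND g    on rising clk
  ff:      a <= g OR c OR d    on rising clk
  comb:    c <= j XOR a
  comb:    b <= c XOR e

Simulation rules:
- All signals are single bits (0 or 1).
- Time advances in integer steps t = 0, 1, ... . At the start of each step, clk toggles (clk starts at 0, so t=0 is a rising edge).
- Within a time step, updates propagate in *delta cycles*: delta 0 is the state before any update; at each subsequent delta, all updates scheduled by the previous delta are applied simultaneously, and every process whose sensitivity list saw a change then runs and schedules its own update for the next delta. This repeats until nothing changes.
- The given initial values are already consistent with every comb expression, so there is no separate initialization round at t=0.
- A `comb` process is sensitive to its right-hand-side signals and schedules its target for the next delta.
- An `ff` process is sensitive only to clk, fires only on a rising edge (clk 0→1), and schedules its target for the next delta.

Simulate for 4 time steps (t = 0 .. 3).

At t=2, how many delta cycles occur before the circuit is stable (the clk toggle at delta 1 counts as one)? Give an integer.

t0.Δ0 g=1 c=1 d=0 b=0 clk=0 e=1 h=1 j=1 a=0
t0.Δ1 g=1 c=1 d=0 b=0 clk=1 e=1 h=1 j=1 a=0
t0.Δ2 g=1 c=1 d=0 b=0 clk=1 e=1 h=0 j=1 a=1
t0.Δ3 g=1 c=0 d=0 b=0 clk=1 e=1 h=0 j=1 a=1
t0.Δ4 g=1 c=0 d=0 b=1 clk=1 e=1 h=0 j=1 a=1
t1.Δ0 g=1 c=0 d=0 b=1 clk=1 e=1 h=0 j=1 a=1
t1.Δ1 g=1 c=0 d=0 b=1 clk=0 e=1 h=0 j=1 a=1
t2.Δ0 g=1 c=0 d=0 b=1 clk=0 e=1 h=0 j=1 a=1
t2.Δ1 g=1 c=0 d=0 b=1 clk=1 e=1 h=0 j=1 a=1
t2.Δ2 g=1 c=0 d=0 b=1 clk=1 e=1 h=1 j=1 a=1
t3.Δ0 g=1 c=0 d=0 b=1 clk=1 e=1 h=1 j=1 a=1
t3.Δ1 g=1 c=0 d=0 b=1 clk=0 e=1 h=1 j=1 a=1

2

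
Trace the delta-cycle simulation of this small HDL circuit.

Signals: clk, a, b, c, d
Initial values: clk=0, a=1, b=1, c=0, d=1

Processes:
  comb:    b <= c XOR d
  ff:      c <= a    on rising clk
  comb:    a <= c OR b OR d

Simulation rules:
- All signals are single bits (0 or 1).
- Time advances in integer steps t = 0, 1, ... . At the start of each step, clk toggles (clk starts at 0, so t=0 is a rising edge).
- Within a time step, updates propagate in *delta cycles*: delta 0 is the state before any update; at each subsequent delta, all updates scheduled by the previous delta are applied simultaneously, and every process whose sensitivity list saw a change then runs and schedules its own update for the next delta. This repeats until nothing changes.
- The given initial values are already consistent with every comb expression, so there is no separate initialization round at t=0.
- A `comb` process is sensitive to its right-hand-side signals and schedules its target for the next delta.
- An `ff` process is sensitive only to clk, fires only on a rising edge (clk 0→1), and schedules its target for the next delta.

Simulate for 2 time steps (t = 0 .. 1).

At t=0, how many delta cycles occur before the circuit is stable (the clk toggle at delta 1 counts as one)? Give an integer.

t=0 Δ0: d=1 c=0 clk=0 a=1 b=1
  Δ1: clk:0→1
  Δ2: c:0→1
  Δ3: b:1→0
  (3Δ to stable)
t=1 Δ0: d=1 c=1 clk=1 a=1 b=0
  Δ1: clk:1→0
  (1Δ to stable)

3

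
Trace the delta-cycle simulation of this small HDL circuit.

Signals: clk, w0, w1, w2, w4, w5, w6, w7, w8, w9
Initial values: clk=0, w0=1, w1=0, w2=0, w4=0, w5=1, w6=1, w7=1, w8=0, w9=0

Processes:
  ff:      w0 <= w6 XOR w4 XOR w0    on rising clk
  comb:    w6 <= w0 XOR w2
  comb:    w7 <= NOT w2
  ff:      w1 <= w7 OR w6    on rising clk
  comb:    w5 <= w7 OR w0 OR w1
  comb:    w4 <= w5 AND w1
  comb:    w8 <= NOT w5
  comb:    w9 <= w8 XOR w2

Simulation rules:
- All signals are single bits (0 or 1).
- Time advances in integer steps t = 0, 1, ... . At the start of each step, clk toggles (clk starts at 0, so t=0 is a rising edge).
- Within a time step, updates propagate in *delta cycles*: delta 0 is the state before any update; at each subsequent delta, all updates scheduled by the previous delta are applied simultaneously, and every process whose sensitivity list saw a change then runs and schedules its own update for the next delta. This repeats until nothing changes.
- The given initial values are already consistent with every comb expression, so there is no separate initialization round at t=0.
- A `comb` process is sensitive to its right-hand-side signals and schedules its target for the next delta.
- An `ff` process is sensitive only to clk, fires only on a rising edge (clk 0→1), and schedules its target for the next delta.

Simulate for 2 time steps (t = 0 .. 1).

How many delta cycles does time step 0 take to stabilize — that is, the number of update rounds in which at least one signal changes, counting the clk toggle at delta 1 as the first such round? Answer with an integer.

3

t=0 Δ0: w7=1 w4=0 w1=0 w0=1 w5=1 w6=1 w9=0 clk=0 w2=0 w8=0
  Δ1: clk:0→1
  Δ2: w1:0→1, w0:1→0
  Δ3: w4:0→1, w6:1→0
  (3Δ to stable)
t=1 Δ0: w7=1 w4=1 w1=1 w0=0 w5=1 w6=0 w9=0 clk=1 w2=0 w8=0
  Δ1: clk:1→0
  (1Δ to stable)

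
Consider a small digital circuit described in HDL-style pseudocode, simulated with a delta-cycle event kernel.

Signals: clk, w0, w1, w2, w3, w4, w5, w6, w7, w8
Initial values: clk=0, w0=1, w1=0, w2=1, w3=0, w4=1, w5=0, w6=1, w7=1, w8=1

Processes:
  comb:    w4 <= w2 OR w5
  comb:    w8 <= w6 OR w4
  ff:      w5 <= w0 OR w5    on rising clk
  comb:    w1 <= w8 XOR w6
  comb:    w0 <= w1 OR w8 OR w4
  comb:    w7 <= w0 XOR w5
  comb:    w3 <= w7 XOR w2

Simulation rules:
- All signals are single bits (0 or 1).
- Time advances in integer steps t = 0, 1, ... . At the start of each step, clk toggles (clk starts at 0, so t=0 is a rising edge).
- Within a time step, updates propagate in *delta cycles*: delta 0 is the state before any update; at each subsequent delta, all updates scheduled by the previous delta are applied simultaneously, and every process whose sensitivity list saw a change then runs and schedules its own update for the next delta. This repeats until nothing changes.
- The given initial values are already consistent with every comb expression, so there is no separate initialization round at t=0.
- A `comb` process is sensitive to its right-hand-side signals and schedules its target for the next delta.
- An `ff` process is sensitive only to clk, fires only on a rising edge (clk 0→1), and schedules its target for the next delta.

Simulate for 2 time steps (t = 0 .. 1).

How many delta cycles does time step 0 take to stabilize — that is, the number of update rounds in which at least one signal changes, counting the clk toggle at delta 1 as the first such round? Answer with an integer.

4

t=0 Δ0: w3=0 w1=0 w7=1 clk=0 w5=0 w4=1 w6=1 w0=1 w8=1 w2=1
  Δ1: clk:0→1
  Δ2: w5:0→1
  Δ3: w7:1→0
  Δ4: w3:0→1
  (4Δ to stable)
t=1 Δ0: w3=1 w1=0 w7=0 clk=1 w5=1 w4=1 w6=1 w0=1 w8=1 w2=1
  Δ1: clk:1→0
  (1Δ to stable)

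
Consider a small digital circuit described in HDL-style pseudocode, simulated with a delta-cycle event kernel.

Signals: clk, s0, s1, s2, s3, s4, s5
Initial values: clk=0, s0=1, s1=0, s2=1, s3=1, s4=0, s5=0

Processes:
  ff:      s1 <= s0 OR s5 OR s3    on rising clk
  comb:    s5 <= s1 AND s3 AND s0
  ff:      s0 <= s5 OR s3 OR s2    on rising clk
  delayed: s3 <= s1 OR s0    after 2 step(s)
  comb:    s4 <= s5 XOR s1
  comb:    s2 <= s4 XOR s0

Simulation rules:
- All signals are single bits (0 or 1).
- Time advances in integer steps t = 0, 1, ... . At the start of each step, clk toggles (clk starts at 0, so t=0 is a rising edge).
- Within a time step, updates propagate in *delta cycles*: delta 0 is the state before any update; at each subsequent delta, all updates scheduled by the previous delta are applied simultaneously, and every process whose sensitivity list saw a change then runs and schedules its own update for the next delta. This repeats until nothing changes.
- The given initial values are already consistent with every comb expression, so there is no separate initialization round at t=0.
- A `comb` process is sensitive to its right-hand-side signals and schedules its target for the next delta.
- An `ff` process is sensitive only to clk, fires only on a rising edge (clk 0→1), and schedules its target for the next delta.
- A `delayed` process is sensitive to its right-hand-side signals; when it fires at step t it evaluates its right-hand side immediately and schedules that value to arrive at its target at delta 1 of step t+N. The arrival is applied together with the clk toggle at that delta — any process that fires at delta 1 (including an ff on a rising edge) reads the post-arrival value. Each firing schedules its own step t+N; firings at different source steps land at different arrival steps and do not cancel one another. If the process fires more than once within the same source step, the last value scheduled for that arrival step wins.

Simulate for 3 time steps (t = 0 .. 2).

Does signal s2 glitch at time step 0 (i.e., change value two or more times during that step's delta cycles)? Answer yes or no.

yes

[bits: s5,s2,s3,s4,s1,clk,s0]
t=0: Δ0=0110001 Δ1=0110011 Δ2=0110111 Δ3=1111111 Δ4=1010111 Δ5=1110111 | 5Δ
t=1: Δ0=1110111 Δ1=1110101 | 1Δ
t=2: Δ0=1110101 Δ1=1110111 | 1Δ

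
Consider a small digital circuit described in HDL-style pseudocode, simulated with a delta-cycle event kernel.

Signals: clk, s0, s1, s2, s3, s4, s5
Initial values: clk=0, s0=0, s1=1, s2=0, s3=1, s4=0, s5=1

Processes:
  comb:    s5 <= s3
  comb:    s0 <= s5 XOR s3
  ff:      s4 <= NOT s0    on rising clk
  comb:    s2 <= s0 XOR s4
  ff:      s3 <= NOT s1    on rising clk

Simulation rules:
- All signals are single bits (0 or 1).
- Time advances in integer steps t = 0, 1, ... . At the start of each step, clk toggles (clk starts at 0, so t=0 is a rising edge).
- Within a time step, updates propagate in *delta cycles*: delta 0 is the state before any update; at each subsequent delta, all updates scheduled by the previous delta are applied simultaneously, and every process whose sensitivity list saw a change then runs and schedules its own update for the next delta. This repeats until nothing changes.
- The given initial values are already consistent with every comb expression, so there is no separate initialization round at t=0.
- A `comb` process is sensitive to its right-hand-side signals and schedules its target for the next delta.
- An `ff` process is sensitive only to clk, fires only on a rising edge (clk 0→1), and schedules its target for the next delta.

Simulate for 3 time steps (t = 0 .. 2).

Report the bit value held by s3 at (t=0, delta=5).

0

t=0 Δ0: s1=1 clk=0 s5=1 s4=0 s2=0 s3=1 s0=0
  Δ1: clk:0→1
  Δ2: s4:0→1, s3:1→0
  Δ3: s5:1→0, s2:0→1, s0:0→1
  Δ4: s2:1→0, s0:1→0
  Δ5: s2:0→1
  (5Δ to stable)
t=1 Δ0: s1=1 clk=1 s5=0 s4=1 s2=1 s3=0 s0=0
  Δ1: clk:1→0
  (1Δ to stable)
t=2 Δ0: s1=1 clk=0 s5=0 s4=1 s2=1 s3=0 s0=0
  Δ1: clk:0→1
  (1Δ to stable)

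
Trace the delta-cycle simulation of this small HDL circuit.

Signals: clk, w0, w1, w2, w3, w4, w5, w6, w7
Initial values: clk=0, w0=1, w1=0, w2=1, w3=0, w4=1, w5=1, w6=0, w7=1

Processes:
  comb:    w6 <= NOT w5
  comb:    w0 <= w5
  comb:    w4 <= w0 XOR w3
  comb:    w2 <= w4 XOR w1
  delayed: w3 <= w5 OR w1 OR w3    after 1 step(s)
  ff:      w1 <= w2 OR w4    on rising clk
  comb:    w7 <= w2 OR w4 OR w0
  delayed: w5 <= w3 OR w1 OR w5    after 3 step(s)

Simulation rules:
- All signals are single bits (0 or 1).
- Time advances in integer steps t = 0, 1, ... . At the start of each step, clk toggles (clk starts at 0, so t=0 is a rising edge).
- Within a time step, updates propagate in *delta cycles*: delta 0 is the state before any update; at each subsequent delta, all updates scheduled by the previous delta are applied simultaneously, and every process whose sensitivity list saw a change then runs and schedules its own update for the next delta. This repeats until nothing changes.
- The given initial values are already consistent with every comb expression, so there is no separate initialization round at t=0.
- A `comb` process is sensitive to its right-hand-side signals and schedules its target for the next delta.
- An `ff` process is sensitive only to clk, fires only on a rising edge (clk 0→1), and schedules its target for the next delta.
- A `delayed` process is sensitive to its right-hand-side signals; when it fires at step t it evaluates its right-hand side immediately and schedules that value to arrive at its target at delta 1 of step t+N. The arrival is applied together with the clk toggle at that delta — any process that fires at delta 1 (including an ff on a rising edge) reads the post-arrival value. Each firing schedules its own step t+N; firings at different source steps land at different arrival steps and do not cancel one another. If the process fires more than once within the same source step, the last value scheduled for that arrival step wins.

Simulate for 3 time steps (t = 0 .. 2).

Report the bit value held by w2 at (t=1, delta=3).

1

t0.Δ0 w7=1 w1=0 w6=0 w5=1 w2=1 w0=1 clk=0 w3=0 w4=1
t0.Δ1 w7=1 w1=0 w6=0 w5=1 w2=1 w0=1 clk=1 w3=0 w4=1
t0.Δ2 w7=1 w1=1 w6=0 w5=1 w2=1 w0=1 clk=1 w3=0 w4=1
t0.Δ3 w7=1 w1=1 w6=0 w5=1 w2=0 w0=1 clk=1 w3=0 w4=1
t1.Δ0 w7=1 w1=1 w6=0 w5=1 w2=0 w0=1 clk=1 w3=0 w4=1
t1.Δ1 w7=1 w1=1 w6=0 w5=1 w2=0 w0=1 clk=0 w3=1 w4=1
t1.Δ2 w7=1 w1=1 w6=0 w5=1 w2=0 w0=1 clk=0 w3=1 w4=0
t1.Δ3 w7=1 w1=1 w6=0 w5=1 w2=1 w0=1 clk=0 w3=1 w4=0
t2.Δ0 w7=1 w1=1 w6=0 w5=1 w2=1 w0=1 clk=0 w3=1 w4=0
t2.Δ1 w7=1 w1=1 w6=0 w5=1 w2=1 w0=1 clk=1 w3=1 w4=0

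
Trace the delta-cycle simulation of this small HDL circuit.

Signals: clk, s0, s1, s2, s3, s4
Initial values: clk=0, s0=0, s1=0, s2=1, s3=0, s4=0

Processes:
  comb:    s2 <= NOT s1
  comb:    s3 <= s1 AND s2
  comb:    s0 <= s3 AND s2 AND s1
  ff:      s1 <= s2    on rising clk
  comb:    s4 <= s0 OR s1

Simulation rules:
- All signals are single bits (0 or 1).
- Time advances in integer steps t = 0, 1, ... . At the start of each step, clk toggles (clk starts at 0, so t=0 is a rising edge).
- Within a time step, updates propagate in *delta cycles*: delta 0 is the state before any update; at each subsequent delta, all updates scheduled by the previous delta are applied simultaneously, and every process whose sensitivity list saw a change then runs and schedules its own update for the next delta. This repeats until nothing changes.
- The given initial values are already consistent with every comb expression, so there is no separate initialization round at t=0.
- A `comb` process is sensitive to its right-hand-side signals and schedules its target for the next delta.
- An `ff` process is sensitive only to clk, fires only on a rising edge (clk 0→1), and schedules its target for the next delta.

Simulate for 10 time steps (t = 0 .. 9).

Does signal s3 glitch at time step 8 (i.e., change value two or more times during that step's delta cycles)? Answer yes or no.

t0.Δ0 s3=0 s4=0 s2=1 clk=0 s0=0 s1=0
t0.Δ1 s3=0 s4=0 s2=1 clk=1 s0=0 s1=0
t0.Δ2 s3=0 s4=0 s2=1 clk=1 s0=0 s1=1
t0.Δ3 s3=1 s4=1 s2=0 clk=1 s0=0 s1=1
t0.Δ4 s3=0 s4=1 s2=0 clk=1 s0=0 s1=1
t1.Δ0 s3=0 s4=1 s2=0 clk=1 s0=0 s1=1
t1.Δ1 s3=0 s4=1 s2=0 clk=0 s0=0 s1=1
t2.Δ0 s3=0 s4=1 s2=0 clk=0 s0=0 s1=1
t2.Δ1 s3=0 s4=1 s2=0 clk=1 s0=0 s1=1
t2.Δ2 s3=0 s4=1 s2=0 clk=1 s0=0 s1=0
t2.Δ3 s3=0 s4=0 s2=1 clk=1 s0=0 s1=0
t3.Δ0 s3=0 s4=0 s2=1 clk=1 s0=0 s1=0
t3.Δ1 s3=0 s4=0 s2=1 clk=0 s0=0 s1=0
t4.Δ0 s3=0 s4=0 s2=1 clk=0 s0=0 s1=0
t4.Δ1 s3=0 s4=0 s2=1 clk=1 s0=0 s1=0
t4.Δ2 s3=0 s4=0 s2=1 clk=1 s0=0 s1=1
t4.Δ3 s3=1 s4=1 s2=0 clk=1 s0=0 s1=1
t4.Δ4 s3=0 s4=1 s2=0 clk=1 s0=0 s1=1
t5.Δ0 s3=0 s4=1 s2=0 clk=1 s0=0 s1=1
t5.Δ1 s3=0 s4=1 s2=0 clk=0 s0=0 s1=1
t6.Δ0 s3=0 s4=1 s2=0 clk=0 s0=0 s1=1
t6.Δ1 s3=0 s4=1 s2=0 clk=1 s0=0 s1=1
t6.Δ2 s3=0 s4=1 s2=0 clk=1 s0=0 s1=0
t6.Δ3 s3=0 s4=0 s2=1 clk=1 s0=0 s1=0
t7.Δ0 s3=0 s4=0 s2=1 clk=1 s0=0 s1=0
t7.Δ1 s3=0 s4=0 s2=1 clk=0 s0=0 s1=0
t8.Δ0 s3=0 s4=0 s2=1 clk=0 s0=0 s1=0
t8.Δ1 s3=0 s4=0 s2=1 clk=1 s0=0 s1=0
t8.Δ2 s3=0 s4=0 s2=1 clk=1 s0=0 s1=1
t8.Δ3 s3=1 s4=1 s2=0 clk=1 s0=0 s1=1
t8.Δ4 s3=0 s4=1 s2=0 clk=1 s0=0 s1=1
t9.Δ0 s3=0 s4=1 s2=0 clk=1 s0=0 s1=1
t9.Δ1 s3=0 s4=1 s2=0 clk=0 s0=0 s1=1

yes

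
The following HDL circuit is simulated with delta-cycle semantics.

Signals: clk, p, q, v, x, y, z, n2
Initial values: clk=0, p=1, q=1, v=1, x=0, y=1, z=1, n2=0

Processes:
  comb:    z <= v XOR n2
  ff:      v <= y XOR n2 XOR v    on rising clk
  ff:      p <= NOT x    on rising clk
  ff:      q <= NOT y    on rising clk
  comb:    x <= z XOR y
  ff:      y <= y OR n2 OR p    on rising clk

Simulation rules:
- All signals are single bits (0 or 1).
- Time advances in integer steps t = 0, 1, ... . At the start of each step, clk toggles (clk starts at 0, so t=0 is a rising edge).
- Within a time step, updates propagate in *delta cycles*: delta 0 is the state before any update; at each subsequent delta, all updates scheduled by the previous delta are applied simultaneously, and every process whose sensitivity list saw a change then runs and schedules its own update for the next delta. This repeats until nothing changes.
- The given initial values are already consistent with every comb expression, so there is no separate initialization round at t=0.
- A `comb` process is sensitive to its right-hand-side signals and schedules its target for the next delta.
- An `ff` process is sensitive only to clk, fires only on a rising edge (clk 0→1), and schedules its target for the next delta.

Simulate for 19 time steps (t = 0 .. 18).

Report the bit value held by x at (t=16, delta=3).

0

[bits: clk,q,x,z,p,n2,y,v]
t=0: Δ0=01011011 Δ1=11011011 Δ2=10011010 Δ3=10001010 Δ4=10101010 | 4Δ
t=1: Δ0=10101010 Δ1=00101010 | 1Δ
t=2: Δ0=00101010 Δ1=10101010 Δ2=10100011 Δ3=10110011 Δ4=10010011 | 4Δ
t=3: Δ0=10010011 Δ1=00010011 | 1Δ
t=4: Δ0=00010011 Δ1=10010011 Δ2=10011010 Δ3=10001010 Δ4=10101010 | 4Δ
t=5: Δ0=10101010 Δ1=00101010 | 1Δ
t=6: Δ0=00101010 Δ1=10101010 Δ2=10100011 Δ3=10110011 Δ4=10010011 | 4Δ
t=7: Δ0=10010011 Δ1=00010011 | 1Δ
t=8: Δ0=00010011 Δ1=10010011 Δ2=10011010 Δ3=10001010 Δ4=10101010 | 4Δ
t=9: Δ0=10101010 Δ1=00101010 | 1Δ
t=10: Δ0=00101010 Δ1=10101010 Δ2=10100011 Δ3=10110011 Δ4=10010011 | 4Δ
t=11: Δ0=10010011 Δ1=00010011 | 1Δ
t=12: Δ0=00010011 Δ1=10010011 Δ2=10011010 Δ3=10001010 Δ4=10101010 | 4Δ
t=13: Δ0=10101010 Δ1=00101010 | 1Δ
t=14: Δ0=00101010 Δ1=10101010 Δ2=10100011 Δ3=10110011 Δ4=10010011 | 4Δ
t=15: Δ0=10010011 Δ1=00010011 | 1Δ
t=16: Δ0=00010011 Δ1=10010011 Δ2=10011010 Δ3=10001010 Δ4=10101010 | 4Δ
t=17: Δ0=10101010 Δ1=00101010 | 1Δ
t=18: Δ0=00101010 Δ1=10101010 Δ2=10100011 Δ3=10110011 Δ4=10010011 | 4Δ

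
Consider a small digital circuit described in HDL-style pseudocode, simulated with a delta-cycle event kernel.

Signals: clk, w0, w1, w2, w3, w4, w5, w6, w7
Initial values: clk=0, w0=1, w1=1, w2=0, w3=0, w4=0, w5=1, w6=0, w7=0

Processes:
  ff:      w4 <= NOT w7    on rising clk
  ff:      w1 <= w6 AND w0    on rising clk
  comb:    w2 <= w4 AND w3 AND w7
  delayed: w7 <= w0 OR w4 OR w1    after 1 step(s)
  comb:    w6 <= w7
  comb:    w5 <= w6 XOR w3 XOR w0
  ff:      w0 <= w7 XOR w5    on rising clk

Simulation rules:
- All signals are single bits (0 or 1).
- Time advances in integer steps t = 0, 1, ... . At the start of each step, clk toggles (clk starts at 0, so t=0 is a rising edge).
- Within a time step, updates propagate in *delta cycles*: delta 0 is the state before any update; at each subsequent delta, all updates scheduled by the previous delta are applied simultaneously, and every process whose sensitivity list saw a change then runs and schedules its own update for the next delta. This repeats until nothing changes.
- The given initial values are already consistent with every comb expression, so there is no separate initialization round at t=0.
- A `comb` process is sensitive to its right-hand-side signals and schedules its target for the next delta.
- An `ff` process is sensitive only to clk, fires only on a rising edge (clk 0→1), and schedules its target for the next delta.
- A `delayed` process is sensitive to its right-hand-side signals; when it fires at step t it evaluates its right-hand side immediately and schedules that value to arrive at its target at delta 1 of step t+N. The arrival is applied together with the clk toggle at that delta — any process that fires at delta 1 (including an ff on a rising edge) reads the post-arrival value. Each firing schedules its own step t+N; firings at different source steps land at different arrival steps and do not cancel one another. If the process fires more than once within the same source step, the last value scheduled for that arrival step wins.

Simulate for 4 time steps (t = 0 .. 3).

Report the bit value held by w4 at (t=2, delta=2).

0

t0.Δ0 w1=1 w0=1 w5=1 w2=0 w4=0 w3=0 w7=0 clk=0 w6=0
t0.Δ1 w1=1 w0=1 w5=1 w2=0 w4=0 w3=0 w7=0 clk=1 w6=0
t0.Δ2 w1=0 w0=1 w5=1 w2=0 w4=1 w3=0 w7=0 clk=1 w6=0
t1.Δ0 w1=0 w0=1 w5=1 w2=0 w4=1 w3=0 w7=0 clk=1 w6=0
t1.Δ1 w1=0 w0=1 w5=1 w2=0 w4=1 w3=0 w7=1 clk=0 w6=0
t1.Δ2 w1=0 w0=1 w5=1 w2=0 w4=1 w3=0 w7=1 clk=0 w6=1
t1.Δ3 w1=0 w0=1 w5=0 w2=0 w4=1 w3=0 w7=1 clk=0 w6=1
t2.Δ0 w1=0 w0=1 w5=0 w2=0 w4=1 w3=0 w7=1 clk=0 w6=1
t2.Δ1 w1=0 w0=1 w5=0 w2=0 w4=1 w3=0 w7=1 clk=1 w6=1
t2.Δ2 w1=1 w0=1 w5=0 w2=0 w4=0 w3=0 w7=1 clk=1 w6=1
t3.Δ0 w1=1 w0=1 w5=0 w2=0 w4=0 w3=0 w7=1 clk=1 w6=1
t3.Δ1 w1=1 w0=1 w5=0 w2=0 w4=0 w3=0 w7=1 clk=0 w6=1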